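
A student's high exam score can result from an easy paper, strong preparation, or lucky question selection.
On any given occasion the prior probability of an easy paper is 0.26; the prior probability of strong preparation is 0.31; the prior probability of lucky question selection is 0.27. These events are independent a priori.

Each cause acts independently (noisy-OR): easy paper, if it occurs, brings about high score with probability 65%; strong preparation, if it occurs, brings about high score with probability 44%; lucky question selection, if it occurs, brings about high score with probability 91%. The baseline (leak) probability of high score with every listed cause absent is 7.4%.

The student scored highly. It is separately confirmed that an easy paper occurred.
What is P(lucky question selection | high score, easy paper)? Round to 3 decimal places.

P(lucky question selection | high score, easy paper) ≈ 0.334

Under noisy-OR, P(high score | causes) = 1 − (1−0.074)·∏(1−qᵢ) over the active causes.
Enumerate the 4 (strong preparation, lucky question selection) configurations and weight by the priors:
  P(high score | easy paper) = 0.6759·0.69·0.73 + 0.970831·0.69·0.27 + 0.818504·0.31·0.73 + 0.983665·0.31·0.27
        = 0.340451 + 0.180866 + 0.185227 + 0.082333 = 0.788877
Configurations with lucky question selection contribute 0.263199, so
  P(lucky question selection | high score, easy paper) = 0.263199 / 0.788877 ≈ 0.334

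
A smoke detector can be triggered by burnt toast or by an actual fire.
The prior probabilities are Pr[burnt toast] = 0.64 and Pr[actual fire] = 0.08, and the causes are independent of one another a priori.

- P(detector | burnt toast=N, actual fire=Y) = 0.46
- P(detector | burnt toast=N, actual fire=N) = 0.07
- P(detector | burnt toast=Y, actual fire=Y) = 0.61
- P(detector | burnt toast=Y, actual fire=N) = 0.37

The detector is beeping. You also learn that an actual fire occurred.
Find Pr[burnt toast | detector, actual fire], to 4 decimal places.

Pr[burnt toast | detector, actual fire] ≈ 0.7022

P(detector | actual fire) = 0.46·0.36 + 0.61·0.64 = 0.165600 + 0.390400 = 0.556000
The burnt toast-present share is 0.61·0.64 = 0.390400.
Hence the posterior is 0.390400/0.556000 ≈ 0.7022.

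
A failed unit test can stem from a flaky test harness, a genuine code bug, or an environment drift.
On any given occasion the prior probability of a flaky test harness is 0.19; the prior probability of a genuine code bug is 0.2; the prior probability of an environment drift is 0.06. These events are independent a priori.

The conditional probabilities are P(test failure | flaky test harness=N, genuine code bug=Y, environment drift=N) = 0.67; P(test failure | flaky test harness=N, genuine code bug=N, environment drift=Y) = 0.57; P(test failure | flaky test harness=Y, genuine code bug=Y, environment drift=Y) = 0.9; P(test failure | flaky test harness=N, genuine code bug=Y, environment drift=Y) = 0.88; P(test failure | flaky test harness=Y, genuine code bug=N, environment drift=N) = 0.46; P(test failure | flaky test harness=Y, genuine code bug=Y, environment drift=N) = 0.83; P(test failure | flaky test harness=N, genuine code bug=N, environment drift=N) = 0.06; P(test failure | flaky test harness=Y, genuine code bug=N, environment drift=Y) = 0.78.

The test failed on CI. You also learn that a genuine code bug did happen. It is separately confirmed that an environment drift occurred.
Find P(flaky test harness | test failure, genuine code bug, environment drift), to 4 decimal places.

P(flaky test harness | test failure, genuine code bug, environment drift) ≈ 0.1935

P(test failure | genuine code bug, environment drift) = 0.88*0.81 + 0.9*0.19 = 0.712800 + 0.171000 = 0.883800
Of this, 0.171000 comes from 0.9*0.19 (the flaky test harness=true cases).
Hence the posterior is 0.171000/0.883800 ≈ 0.1935.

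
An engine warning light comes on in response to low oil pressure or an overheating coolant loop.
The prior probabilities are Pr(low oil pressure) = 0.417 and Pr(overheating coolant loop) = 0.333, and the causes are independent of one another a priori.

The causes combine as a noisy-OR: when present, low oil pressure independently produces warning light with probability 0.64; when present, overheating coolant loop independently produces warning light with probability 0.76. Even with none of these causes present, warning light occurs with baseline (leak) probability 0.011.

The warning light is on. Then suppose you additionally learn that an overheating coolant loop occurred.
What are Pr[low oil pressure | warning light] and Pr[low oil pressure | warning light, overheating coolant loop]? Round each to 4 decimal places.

Under noisy-OR, P(warning light | causes) = 1 − (1−0.011)·∏(1−qᵢ) over the active causes.
Sum P(warning light|·) weighted by the priors over the 4 (low oil pressure, overheating coolant loop) configurations:
  P(warning light) = 0.011*0.583*0.667 + 0.76264*0.583*0.333 + 0.64396*0.417*0.667 + 0.91455*0.417*0.333
        = 0.004277 + 0.148058 + 0.179110 + 0.126995 = 0.458440
The terms with low oil pressure present sum to 0.306105, so
  P(low oil pressure | warning light) = 0.306105 / 0.458440 ≈ 0.6677

With the extra evidence:
Sum P(warning light|·) weighted by the priors over both values of low oil pressure:
  P(warning light | overheating coolant loop) = 0.76264·0.583 + 0.91455·0.417
        = 0.444619 + 0.381367 = 0.825986
Keeping only the low oil pressure-present terms gives 0.381367, so
  P(low oil pressure | warning light, overheating coolant loop) = 0.381367 / 0.825986 ≈ 0.4617
— overheating coolant loop explains away the evidence for low oil pressure.

Pr[low oil pressure | warning light] ≈ 0.6677; Pr[low oil pressure | warning light, overheating coolant loop] ≈ 0.4617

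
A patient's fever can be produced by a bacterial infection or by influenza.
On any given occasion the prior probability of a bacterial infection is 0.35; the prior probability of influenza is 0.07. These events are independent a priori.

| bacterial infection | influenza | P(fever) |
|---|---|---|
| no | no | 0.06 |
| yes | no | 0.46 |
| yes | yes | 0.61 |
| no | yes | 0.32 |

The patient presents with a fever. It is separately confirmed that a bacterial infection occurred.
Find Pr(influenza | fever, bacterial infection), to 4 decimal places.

For the numerator, keep only influenza=true terms: 0.61*0.07 = 0.042700
Denominator P(fever | bacterial infection): 0.46*0.93 + 0.61*0.07 = 0.470500
Posterior = 0.042700 / 0.470500 ≈ 0.0908

Pr(influenza | fever, bacterial infection) ≈ 0.0908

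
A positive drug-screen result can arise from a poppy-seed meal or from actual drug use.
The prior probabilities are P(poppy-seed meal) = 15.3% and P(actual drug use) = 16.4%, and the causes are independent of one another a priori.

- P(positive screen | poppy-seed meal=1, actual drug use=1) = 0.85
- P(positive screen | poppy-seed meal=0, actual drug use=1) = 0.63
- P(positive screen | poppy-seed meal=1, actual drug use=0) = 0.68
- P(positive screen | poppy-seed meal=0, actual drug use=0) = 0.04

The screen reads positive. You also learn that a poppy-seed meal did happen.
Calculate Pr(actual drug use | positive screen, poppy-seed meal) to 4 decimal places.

P(positive screen | poppy-seed meal) = 0.68×0.836 + 0.85×0.164 = 0.568480 + 0.139400 = 0.707880
The actual drug use-present share is 0.85×0.164 = 0.139400.
P(actual drug use | positive screen, poppy-seed meal) = 0.139400 / 0.707880 ≈ 0.1969

Pr(actual drug use | positive screen, poppy-seed meal) ≈ 0.1969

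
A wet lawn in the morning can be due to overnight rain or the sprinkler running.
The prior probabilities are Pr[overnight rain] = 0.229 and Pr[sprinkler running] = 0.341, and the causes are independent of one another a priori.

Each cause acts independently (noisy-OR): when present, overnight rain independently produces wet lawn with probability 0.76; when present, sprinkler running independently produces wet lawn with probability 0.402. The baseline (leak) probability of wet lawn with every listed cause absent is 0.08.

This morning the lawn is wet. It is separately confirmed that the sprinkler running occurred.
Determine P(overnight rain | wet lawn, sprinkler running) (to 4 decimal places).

Under noisy-OR, P(wet lawn | causes) = 1 − (1−0.08)·∏(1−qᵢ) over the active causes.
Enumerate both values of overnight rain and weight by the priors:
  P(wet lawn | sprinkler running) = 0.44984·0.771 + 0.867962·0.229
        = 0.346827 + 0.198763 = 0.545590
Keeping only the overnight rain-present terms gives 0.198763, so
  P(overnight rain | wet lawn, sprinkler running) = 0.198763 / 0.545590 ≈ 0.3643

P(overnight rain | wet lawn, sprinkler running) ≈ 0.3643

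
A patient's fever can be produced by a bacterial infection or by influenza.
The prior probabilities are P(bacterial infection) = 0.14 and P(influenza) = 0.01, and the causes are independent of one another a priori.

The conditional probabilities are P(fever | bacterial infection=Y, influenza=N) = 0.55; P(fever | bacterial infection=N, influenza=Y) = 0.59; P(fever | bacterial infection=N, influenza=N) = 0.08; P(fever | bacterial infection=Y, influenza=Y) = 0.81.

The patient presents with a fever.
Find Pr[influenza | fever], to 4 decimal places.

Numerator (weight on configurations with influenza): 0.005074 + 0.001134 = 0.006208
The normalizing constant is 0.08·0.86·0.99 + 0.59·0.86·0.01 + 0.55·0.14·0.99 + 0.81·0.14·0.01 = 0.150550
Posterior = 0.006208 / 0.150550 ≈ 0.0412

Pr[influenza | fever] ≈ 0.0412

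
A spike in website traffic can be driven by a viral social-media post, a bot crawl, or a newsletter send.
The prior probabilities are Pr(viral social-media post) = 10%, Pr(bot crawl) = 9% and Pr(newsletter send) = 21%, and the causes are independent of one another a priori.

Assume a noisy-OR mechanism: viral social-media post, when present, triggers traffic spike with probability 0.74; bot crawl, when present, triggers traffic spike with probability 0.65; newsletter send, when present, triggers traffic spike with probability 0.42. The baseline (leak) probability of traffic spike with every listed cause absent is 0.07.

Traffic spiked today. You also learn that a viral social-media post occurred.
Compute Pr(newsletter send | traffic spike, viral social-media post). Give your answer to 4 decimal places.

Pr(newsletter send | traffic spike, viral social-media post) ≈ 0.2300

Under noisy-OR, P(traffic spike | causes) = 1 − (1−0.07)·∏(1−qᵢ) over the active causes.
P(traffic spike | viral social-media post) = 0.7582*0.91*0.79 + 0.859756*0.91*0.21 + 0.91537*0.09*0.79 + 0.950915*0.09*0.21 = 0.545070 + 0.164299 + 0.065083 + 0.017972 = 0.792424
The newsletter send-present share is 0.164299 + 0.017972 = 0.182271.
P(newsletter send | traffic spike, viral social-media post) = 0.182271 / 0.792424 ≈ 0.2300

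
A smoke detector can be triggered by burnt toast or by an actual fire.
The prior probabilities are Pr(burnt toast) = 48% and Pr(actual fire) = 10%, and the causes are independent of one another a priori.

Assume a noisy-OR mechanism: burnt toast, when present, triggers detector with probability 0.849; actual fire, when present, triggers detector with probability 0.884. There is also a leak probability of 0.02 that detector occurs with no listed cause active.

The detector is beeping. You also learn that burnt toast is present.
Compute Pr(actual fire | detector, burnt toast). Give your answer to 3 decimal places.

Pr(actual fire | detector, burnt toast) ≈ 0.114

Under noisy-OR, P(detector | causes) = 1 − (1−0.02)·∏(1−qᵢ) over the active causes.
For the numerator, keep only actual fire=true terms: 0.982834×0.1 = 0.098283
Denominator P(detector | burnt toast): 0.85202×0.9 + 0.982834×0.1 = 0.865101
Posterior = 0.098283 / 0.865101 ≈ 0.114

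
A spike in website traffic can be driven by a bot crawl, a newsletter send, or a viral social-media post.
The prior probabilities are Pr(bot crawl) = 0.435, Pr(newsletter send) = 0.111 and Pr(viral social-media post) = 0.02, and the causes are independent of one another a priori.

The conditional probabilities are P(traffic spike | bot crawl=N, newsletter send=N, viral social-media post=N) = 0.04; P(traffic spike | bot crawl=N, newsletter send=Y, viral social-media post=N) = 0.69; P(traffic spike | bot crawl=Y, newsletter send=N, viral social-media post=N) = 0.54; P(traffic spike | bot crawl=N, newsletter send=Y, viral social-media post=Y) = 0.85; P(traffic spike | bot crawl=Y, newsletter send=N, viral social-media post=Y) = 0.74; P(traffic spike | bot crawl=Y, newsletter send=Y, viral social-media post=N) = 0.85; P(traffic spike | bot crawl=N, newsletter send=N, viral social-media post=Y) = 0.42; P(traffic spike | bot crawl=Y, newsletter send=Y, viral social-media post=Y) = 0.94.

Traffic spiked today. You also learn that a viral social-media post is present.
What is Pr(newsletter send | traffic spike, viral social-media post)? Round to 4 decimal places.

Pr(newsletter send | traffic spike, viral social-media post) ≈ 0.1656

P(traffic spike | viral social-media post) = 0.42×0.565×0.889 + 0.85×0.565×0.111 + 0.74×0.435×0.889 + 0.94×0.435×0.111 = 0.210960 + 0.053308 + 0.286169 + 0.045388 = 0.595825
Of this, 0.098696 comes from 0.053308 + 0.045388 (the newsletter send=true cases).
Hence the posterior is 0.098696/0.595825 ≈ 0.1656.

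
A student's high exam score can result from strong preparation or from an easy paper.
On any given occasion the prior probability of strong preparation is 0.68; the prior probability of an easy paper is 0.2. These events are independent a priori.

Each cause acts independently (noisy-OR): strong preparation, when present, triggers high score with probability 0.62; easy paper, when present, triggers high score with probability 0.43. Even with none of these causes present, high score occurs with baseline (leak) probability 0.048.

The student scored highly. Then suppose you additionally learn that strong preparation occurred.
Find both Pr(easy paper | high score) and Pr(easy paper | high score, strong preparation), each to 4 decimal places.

Under noisy-OR, P(high score | causes) = 1 − (1−0.048)·∏(1−qᵢ) over the active causes.
P(high score) = 0.048*0.32*0.8 + 0.45736*0.32*0.2 + 0.63824*0.68*0.8 + 0.793797*0.68*0.2 = 0.012288 + 0.029271 + 0.347203 + 0.107956 = 0.496718
The easy paper-present share is 0.029271 + 0.107956 = 0.137227.
So P(easy paper | high score) = 0.137227/0.496718 ≈ 0.2763.

Now condition on the additional information:
Weight on easy paper=true, given the evidence: 0.793797×0.2 = 0.158759
The normalizing constant is 0.63824×0.8 + 0.793797×0.2 = 0.669351
Posterior = 0.158759 / 0.669351 ≈ 0.2372
Conditioning on strong preparation lowers the posterior on easy paper: the classic explaining-away effect in a common-effect structure.

Pr(easy paper | high score) ≈ 0.2763; Pr(easy paper | high score, strong preparation) ≈ 0.2372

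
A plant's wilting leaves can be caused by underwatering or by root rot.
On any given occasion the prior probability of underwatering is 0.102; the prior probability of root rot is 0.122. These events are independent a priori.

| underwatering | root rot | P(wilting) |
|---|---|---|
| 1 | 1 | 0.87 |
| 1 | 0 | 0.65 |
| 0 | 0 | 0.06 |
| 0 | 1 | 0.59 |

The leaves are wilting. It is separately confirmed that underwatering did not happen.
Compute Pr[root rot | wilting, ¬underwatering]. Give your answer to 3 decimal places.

Pr[root rot | wilting, ¬underwatering] ≈ 0.577

Weight on root rot=true, given the evidence: 0.59×0.122 = 0.071980
Denominator P(wilting | ¬underwatering): 0.06×0.878 + 0.59×0.122 = 0.124660
Posterior = 0.071980 / 0.124660 ≈ 0.577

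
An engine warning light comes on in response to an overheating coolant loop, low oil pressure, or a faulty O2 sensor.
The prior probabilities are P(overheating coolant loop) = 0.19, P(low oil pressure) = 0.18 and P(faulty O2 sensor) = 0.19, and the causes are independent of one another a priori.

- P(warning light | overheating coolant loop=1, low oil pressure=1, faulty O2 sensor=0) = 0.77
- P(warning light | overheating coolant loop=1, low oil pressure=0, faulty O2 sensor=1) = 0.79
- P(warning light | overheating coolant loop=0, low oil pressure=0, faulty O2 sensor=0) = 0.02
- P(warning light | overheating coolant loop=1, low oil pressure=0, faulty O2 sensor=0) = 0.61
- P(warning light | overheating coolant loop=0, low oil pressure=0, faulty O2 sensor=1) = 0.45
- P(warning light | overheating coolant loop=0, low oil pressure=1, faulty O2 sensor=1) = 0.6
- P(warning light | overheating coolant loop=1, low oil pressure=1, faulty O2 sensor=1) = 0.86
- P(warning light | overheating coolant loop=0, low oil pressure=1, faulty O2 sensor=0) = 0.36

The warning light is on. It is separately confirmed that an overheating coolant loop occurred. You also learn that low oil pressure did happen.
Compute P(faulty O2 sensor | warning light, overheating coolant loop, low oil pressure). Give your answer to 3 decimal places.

Sum P(warning light|·) weighted by the priors over both values of faulty O2 sensor:
  P(warning light | overheating coolant loop, low oil pressure) = 0.77·0.81 + 0.86·0.19
        = 0.623700 + 0.163400 = 0.787100
Configurations with faulty O2 sensor contribute 0.163400, so
  P(faulty O2 sensor | warning light, overheating coolant loop, low oil pressure) = 0.163400 / 0.787100 ≈ 0.208

P(faulty O2 sensor | warning light, overheating coolant loop, low oil pressure) ≈ 0.208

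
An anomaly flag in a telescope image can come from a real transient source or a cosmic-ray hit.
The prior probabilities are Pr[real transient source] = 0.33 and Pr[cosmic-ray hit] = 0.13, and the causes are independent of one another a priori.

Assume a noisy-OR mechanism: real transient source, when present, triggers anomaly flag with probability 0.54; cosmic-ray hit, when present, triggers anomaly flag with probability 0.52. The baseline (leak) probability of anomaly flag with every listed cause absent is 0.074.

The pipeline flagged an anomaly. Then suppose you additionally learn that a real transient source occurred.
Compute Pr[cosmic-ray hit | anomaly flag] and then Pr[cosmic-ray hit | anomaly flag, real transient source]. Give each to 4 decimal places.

Pr[cosmic-ray hit | anomaly flag] ≈ 0.2841; Pr[cosmic-ray hit | anomaly flag, real transient source] ≈ 0.1716

Under noisy-OR, P(anomaly flag | causes) = 1 − (1−0.074)·∏(1−qᵢ) over the active causes.
Weight on cosmic-ray hit=true, given the evidence: 0.048386 + 0.034129 = 0.082515
Denominator P(anomaly flag): 0.074*0.67*0.87 + 0.55552*0.67*0.13 + 0.57404*0.33*0.87 + 0.795539*0.33*0.13 = 0.290457
Posterior = 0.082515 / 0.290457 ≈ 0.2841

Now also conditioning on real transient source=true:
Sum P(anomaly flag|·) weighted by the priors over both values of cosmic-ray hit:
  P(anomaly flag | real transient source) = 0.57404·0.87 + 0.795539·0.13
        = 0.499415 + 0.103420 = 0.602835
Configurations with cosmic-ray hit contribute 0.103420, so
  P(cosmic-ray hit | anomaly flag, real transient source) = 0.103420 / 0.602835 ≈ 0.1716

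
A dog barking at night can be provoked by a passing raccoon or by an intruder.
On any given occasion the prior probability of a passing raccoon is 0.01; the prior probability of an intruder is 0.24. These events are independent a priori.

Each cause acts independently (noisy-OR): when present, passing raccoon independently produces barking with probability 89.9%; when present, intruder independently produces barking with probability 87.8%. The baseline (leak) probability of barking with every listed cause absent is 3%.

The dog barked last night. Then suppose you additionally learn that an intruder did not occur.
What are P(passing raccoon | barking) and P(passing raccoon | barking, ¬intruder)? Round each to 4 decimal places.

P(passing raccoon | barking) ≈ 0.0382; P(passing raccoon | barking, ¬intruder) ≈ 0.2330

Under noisy-OR, P(barking | causes) = 1 − (1−0.03)·∏(1−qᵢ) over the active causes.
P(barking) = 0.03*0.99*0.76 + 0.88166*0.99*0.24 + 0.90203*0.01*0.76 + 0.988048*0.01*0.24 = 0.022572 + 0.209482 + 0.006855 + 0.002371 = 0.241280
Restricting to configurations with passing raccoon present: 0.006855 + 0.002371 = 0.009226.
So P(passing raccoon | barking) = 0.009226/0.241280 ≈ 0.0382.

Now also conditioning on intruder≠true:
By total probability over both values of passing raccoon:
  P(barking | ¬intruder) = 0.03×0.99 + 0.90203×0.01
        = 0.029700 + 0.009020 = 0.038720
Keeping only the passing raccoon-present terms gives 0.009020, so
  P(passing raccoon | barking, ¬intruder) = 0.009020 / 0.038720 ≈ 0.2330
With intruder excluded, passing raccoon must carry more of the explanatory weight for the barking.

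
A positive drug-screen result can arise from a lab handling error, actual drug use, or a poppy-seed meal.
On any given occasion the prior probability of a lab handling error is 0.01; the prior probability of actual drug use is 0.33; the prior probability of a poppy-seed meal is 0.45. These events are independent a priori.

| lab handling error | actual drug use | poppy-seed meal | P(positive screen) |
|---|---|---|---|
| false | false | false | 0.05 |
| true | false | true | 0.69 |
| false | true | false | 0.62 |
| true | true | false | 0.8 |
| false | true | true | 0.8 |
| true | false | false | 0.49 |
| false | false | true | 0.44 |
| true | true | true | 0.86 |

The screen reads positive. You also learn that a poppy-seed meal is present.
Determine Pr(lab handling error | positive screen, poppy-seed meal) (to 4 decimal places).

P(positive screen | poppy-seed meal) = 0.44*0.99*0.67 + 0.8*0.99*0.33 + 0.69*0.01*0.67 + 0.86*0.01*0.33 = 0.291852 + 0.261360 + 0.004623 + 0.002838 = 0.560673
The lab handling error-present share is 0.004623 + 0.002838 = 0.007461.
Hence the posterior is 0.007461/0.560673 ≈ 0.0133.

Pr(lab handling error | positive screen, poppy-seed meal) ≈ 0.0133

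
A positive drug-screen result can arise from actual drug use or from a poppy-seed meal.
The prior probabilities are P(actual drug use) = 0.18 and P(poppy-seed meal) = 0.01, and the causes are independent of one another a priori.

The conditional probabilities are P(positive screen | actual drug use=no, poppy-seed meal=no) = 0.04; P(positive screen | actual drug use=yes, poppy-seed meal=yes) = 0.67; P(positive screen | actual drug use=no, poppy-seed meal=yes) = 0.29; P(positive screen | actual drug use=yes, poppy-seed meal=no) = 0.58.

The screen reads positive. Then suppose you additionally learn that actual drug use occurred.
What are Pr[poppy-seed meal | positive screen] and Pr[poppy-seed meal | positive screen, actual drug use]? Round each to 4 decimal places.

P(positive screen) = 0.04×0.82×0.99 + 0.29×0.82×0.01 + 0.58×0.18×0.99 + 0.67×0.18×0.01 = 0.032472 + 0.002378 + 0.103356 + 0.001206 = 0.139412
The poppy-seed meal-present share is 0.002378 + 0.001206 = 0.003584.
P(poppy-seed meal | positive screen) = 0.003584 / 0.139412 ≈ 0.0257

Now condition on the additional information:
For the numerator, keep only poppy-seed meal=true terms: 0.67·0.01 = 0.006700
The normalizing constant is 0.58·0.99 + 0.67·0.01 = 0.580900
Posterior = 0.006700 / 0.580900 ≈ 0.0115

Pr[poppy-seed meal | positive screen] ≈ 0.0257; Pr[poppy-seed meal | positive screen, actual drug use] ≈ 0.0115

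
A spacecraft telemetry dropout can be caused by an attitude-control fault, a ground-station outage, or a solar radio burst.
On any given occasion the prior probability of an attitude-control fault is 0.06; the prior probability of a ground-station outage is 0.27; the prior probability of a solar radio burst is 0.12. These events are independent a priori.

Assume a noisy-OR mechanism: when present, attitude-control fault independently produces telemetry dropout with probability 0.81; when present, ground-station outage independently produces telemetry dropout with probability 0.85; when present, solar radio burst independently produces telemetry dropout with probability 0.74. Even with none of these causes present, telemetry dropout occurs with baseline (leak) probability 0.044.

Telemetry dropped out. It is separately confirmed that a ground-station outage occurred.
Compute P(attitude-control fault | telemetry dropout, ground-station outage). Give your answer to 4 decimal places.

Under noisy-OR, P(telemetry dropout | causes) = 1 − (1−0.044)·∏(1−qᵢ) over the active causes.
Numerator (weight on configurations with attitude-control fault): 0.051361 + 0.007149 = 0.058510
Denominator P(telemetry dropout | ground-station outage): 0.8566*0.94*0.88 + 0.962716*0.94*0.12 + 0.972754*0.06*0.88 + 0.992916*0.06*0.12 = 0.875684
Posterior = 0.058510 / 0.875684 ≈ 0.0668

P(attitude-control fault | telemetry dropout, ground-station outage) ≈ 0.0668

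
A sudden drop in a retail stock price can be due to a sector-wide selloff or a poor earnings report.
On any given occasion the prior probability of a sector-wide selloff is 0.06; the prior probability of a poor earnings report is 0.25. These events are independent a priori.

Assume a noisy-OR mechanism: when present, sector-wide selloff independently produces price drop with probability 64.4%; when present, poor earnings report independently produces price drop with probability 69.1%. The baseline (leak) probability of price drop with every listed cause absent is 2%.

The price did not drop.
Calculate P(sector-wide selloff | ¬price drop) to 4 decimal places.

P(sector-wide selloff | ¬price drop) ≈ 0.0222

Under noisy-OR, P(price drop | causes) = 1 − (1−0.02)·∏(1−qᵢ) over the active causes.
Numerator (weight on configurations with sector-wide selloff): 0.015700 + 0.001617 = 0.017317
The normalizing constant is 0.98*0.94*0.75 + 0.30282*0.94*0.25 + 0.34888*0.06*0.75 + 0.107804*0.06*0.25 = 0.779380
Posterior = 0.017317 / 0.779380 ≈ 0.0222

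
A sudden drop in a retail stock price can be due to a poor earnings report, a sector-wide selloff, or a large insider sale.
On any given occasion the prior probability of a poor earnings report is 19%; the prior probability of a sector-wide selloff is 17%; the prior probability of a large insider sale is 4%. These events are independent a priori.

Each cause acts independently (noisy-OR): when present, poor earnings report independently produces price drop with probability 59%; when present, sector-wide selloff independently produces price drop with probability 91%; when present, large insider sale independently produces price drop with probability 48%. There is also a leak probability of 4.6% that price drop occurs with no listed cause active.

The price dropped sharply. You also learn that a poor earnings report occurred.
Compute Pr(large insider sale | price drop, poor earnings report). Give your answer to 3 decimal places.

Pr(large insider sale | price drop, poor earnings report) ≈ 0.049

Under noisy-OR, P(price drop | causes) = 1 − (1−0.046)·∏(1−qᵢ) over the active causes.
P(price drop | poor earnings report) = 0.60886*0.83*0.96 + 0.796607*0.83*0.04 + 0.964797*0.17*0.96 + 0.981695*0.17*0.04 = 0.485140 + 0.026447 + 0.157455 + 0.006676 = 0.675718
The large insider sale-present share is 0.026447 + 0.006676 = 0.033123.
Hence the posterior is 0.033123/0.675718 ≈ 0.049.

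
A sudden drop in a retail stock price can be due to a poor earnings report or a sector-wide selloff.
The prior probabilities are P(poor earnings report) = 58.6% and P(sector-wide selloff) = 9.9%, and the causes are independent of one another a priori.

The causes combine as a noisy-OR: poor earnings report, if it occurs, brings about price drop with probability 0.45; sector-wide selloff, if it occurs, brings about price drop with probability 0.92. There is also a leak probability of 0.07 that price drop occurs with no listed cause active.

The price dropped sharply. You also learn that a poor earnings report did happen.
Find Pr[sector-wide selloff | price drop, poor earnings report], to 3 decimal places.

Pr[sector-wide selloff | price drop, poor earnings report] ≈ 0.177

Under noisy-OR, P(price drop | causes) = 1 − (1−0.07)·∏(1−qᵢ) over the active causes.
Enumerate both values of sector-wide selloff and weight by the priors:
  P(price drop | poor earnings report) = 0.4885*0.901 + 0.95908*0.099
        = 0.440138 + 0.094949 = 0.535087
Keeping only the sector-wide selloff-present terms gives 0.094949, so
  P(sector-wide selloff | price drop, poor earnings report) = 0.094949 / 0.535087 ≈ 0.177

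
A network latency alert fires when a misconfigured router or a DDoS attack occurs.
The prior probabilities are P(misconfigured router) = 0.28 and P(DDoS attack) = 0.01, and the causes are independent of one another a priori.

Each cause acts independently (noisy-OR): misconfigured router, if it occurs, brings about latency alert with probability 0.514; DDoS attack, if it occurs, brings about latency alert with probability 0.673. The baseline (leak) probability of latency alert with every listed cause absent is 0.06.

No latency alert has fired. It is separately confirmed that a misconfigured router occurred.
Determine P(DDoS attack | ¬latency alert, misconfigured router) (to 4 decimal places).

P(DDoS attack | ¬latency alert, misconfigured router) ≈ 0.0033

Under noisy-OR, P(latency alert | causes) = 1 − (1−0.06)·∏(1−qᵢ) over the active causes.
Weight on DDoS attack=true, given the evidence: 0.149387×0.01 = 0.001494
Normalizer over all consistent configurations: 0.45684×0.99 + 0.149387×0.01 = 0.453766
P(DDoS attack | ¬latency alert, misconfigured router) = 0.001494/0.453766 ≈ 0.0033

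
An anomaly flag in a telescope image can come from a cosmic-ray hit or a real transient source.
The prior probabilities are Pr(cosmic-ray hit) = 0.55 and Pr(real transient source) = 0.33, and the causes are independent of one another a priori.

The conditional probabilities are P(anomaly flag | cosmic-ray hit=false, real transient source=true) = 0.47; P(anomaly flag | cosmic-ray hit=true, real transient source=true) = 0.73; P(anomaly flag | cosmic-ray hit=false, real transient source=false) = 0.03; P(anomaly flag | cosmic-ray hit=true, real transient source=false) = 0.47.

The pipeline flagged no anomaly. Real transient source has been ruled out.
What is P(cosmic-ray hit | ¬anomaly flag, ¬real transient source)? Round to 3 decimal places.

P(cosmic-ray hit | ¬anomaly flag, ¬real transient source) ≈ 0.400

Enumerate both values of cosmic-ray hit and weight by the priors:
  P(¬anomaly flag | ¬real transient source) = 0.97·0.45 + 0.53·0.55
        = 0.436500 + 0.291500 = 0.728000
Configurations with cosmic-ray hit contribute 0.291500, so
  P(cosmic-ray hit | ¬anomaly flag, ¬real transient source) = 0.291500 / 0.728000 ≈ 0.400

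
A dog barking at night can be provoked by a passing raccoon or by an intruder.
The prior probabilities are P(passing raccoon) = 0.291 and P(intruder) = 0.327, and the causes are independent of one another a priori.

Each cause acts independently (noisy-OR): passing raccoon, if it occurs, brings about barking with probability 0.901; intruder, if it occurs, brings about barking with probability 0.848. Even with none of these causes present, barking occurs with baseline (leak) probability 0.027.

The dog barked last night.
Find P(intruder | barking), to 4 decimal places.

P(intruder | barking) ≈ 0.6054

Under noisy-OR, P(barking | causes) = 1 − (1−0.027)·∏(1−qᵢ) over the active causes.
By total probability over the 4 (passing raccoon, intruder) configurations:
  P(barking) = 0.027·0.709·0.673 + 0.852104·0.709·0.327 + 0.903673·0.291·0.673 + 0.985358·0.291·0.327
        = 0.012883 + 0.197554 + 0.176978 + 0.093764 = 0.481179
The terms with intruder present sum to 0.291318, so
  P(intruder | barking) = 0.291318 / 0.481179 ≈ 0.6054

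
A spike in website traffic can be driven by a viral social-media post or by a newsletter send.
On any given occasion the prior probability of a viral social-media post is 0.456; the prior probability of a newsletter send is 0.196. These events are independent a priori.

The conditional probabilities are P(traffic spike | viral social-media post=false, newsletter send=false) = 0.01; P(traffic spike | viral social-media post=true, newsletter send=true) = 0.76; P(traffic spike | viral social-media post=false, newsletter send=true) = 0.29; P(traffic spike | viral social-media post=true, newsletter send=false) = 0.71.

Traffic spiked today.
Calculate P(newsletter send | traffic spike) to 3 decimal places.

Sum P(traffic spike|·) weighted by the priors over the 4 (viral social-media post, newsletter send) configurations:
  P(traffic spike) = 0.01*0.544*0.804 + 0.29*0.544*0.196 + 0.71*0.456*0.804 + 0.76*0.456*0.196
        = 0.004374 + 0.030921 + 0.260303 + 0.067926 = 0.363524
Keeping only the newsletter send-present terms gives 0.098847, so
  P(newsletter send | traffic spike) = 0.098847 / 0.363524 ≈ 0.272

P(newsletter send | traffic spike) ≈ 0.272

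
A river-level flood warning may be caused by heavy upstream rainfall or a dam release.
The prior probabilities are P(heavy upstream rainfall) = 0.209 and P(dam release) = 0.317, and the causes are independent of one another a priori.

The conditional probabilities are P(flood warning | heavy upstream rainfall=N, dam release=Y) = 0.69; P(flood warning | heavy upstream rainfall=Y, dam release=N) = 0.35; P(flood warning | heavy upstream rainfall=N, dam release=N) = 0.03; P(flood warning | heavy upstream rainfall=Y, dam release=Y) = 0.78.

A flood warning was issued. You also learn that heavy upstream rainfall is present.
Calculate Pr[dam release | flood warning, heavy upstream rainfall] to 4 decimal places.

By total probability over both values of dam release:
  P(flood warning | heavy upstream rainfall) = 0.35*0.683 + 0.78*0.317
        = 0.239050 + 0.247260 = 0.486310
Keeping only the dam release-present terms gives 0.247260, so
  P(dam release | flood warning, heavy upstream rainfall) = 0.247260 / 0.486310 ≈ 0.5084

Pr[dam release | flood warning, heavy upstream rainfall] ≈ 0.5084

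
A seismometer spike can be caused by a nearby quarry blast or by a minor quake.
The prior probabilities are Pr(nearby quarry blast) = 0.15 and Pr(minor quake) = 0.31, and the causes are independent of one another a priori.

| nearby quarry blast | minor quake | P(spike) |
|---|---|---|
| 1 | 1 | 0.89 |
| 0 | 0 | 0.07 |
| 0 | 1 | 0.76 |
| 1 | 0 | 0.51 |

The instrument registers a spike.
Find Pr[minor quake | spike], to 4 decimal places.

Pr[minor quake | spike] ≈ 0.7203

By total probability over the 4 (nearby quarry blast, minor quake) configurations:
  P(spike) = 0.07×0.85×0.69 + 0.76×0.85×0.31 + 0.51×0.15×0.69 + 0.89×0.15×0.31
        = 0.041055 + 0.200260 + 0.052785 + 0.041385 = 0.335485
Keeping only the minor quake-present terms gives 0.241645, so
  P(minor quake | spike) = 0.241645 / 0.335485 ≈ 0.7203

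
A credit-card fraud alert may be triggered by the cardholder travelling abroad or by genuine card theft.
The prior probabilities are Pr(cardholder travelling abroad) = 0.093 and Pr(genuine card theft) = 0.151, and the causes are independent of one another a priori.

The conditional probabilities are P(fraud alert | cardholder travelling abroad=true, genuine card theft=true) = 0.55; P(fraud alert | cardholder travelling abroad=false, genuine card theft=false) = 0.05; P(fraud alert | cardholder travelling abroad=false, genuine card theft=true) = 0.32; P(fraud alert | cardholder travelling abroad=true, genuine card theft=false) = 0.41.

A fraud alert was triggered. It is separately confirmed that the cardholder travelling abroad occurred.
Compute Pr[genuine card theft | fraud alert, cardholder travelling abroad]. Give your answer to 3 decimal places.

Pr[genuine card theft | fraud alert, cardholder travelling abroad] ≈ 0.193

Sum P(fraud alert|·) weighted by the priors over both values of genuine card theft:
  P(fraud alert | cardholder travelling abroad) = 0.41×0.849 + 0.55×0.151
        = 0.348090 + 0.083050 = 0.431140
The terms with genuine card theft present sum to 0.083050, so
  P(genuine card theft | fraud alert, cardholder travelling abroad) = 0.083050 / 0.431140 ≈ 0.193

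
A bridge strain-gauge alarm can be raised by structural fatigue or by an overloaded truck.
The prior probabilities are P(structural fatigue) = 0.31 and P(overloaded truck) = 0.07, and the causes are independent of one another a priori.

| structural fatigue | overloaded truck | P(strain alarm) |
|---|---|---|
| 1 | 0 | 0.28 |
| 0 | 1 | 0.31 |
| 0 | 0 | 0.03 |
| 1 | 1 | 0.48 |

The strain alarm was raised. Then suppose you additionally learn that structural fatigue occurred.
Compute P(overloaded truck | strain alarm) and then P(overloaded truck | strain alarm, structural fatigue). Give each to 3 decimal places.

P(overloaded truck | strain alarm) ≈ 0.203; P(overloaded truck | strain alarm, structural fatigue) ≈ 0.114

P(strain alarm) = 0.03*0.69*0.93 + 0.31*0.69*0.07 + 0.28*0.31*0.93 + 0.48*0.31*0.07 = 0.019251 + 0.014973 + 0.080724 + 0.010416 = 0.125364
Of this, 0.025389 comes from 0.014973 + 0.010416 (the overloaded truck=true cases).
P(overloaded truck | strain alarm) = 0.025389 / 0.125364 ≈ 0.203

With the extra evidence:
For the numerator, keep only overloaded truck=true terms: 0.48×0.07 = 0.033600
The normalizing constant is 0.28×0.93 + 0.48×0.07 = 0.294000
Posterior = 0.033600 / 0.294000 ≈ 0.114
Conditioning on structural fatigue lowers the posterior on overloaded truck: the classic explaining-away effect in a common-effect structure.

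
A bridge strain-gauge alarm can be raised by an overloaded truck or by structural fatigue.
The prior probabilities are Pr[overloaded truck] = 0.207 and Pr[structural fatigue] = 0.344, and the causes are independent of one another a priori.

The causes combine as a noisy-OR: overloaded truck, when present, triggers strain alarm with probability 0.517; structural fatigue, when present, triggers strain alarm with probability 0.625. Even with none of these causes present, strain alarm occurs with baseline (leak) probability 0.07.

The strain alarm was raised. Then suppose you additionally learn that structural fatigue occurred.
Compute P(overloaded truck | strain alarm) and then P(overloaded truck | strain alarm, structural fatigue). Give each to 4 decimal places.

Under noisy-OR, P(strain alarm | causes) = 1 − (1−0.07)·∏(1−qᵢ) over the active causes.
Sum P(strain alarm|·) weighted by the priors over the 4 (overloaded truck, structural fatigue) configurations:
  P(strain alarm) = 0.07×0.793×0.656 + 0.65125×0.793×0.344 + 0.55081×0.207×0.656 + 0.831554×0.207×0.344
        = 0.036415 + 0.177656 + 0.074796 + 0.059213 = 0.348080
Configurations with overloaded truck contribute 0.134009, so
  P(overloaded truck | strain alarm) = 0.134009 / 0.348080 ≈ 0.3850

Now condition on the additional information:
Weight on overloaded truck=true, given the evidence: 0.831554×0.207 = 0.172132
The normalizing constant is 0.65125×0.793 + 0.831554×0.207 = 0.688573
Posterior = 0.172132 / 0.688573 ≈ 0.2500

P(overloaded truck | strain alarm) ≈ 0.3850; P(overloaded truck | strain alarm, structural fatigue) ≈ 0.2500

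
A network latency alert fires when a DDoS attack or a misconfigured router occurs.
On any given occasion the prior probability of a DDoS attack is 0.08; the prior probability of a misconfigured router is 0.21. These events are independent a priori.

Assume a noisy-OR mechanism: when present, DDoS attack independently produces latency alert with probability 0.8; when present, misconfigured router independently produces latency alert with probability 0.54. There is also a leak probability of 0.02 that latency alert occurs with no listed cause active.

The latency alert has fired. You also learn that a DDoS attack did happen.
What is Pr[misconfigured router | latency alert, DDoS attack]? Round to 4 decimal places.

Pr[misconfigured router | latency alert, DDoS attack] ≈ 0.2313

Under noisy-OR, P(latency alert | causes) = 1 − (1−0.02)·∏(1−qᵢ) over the active causes.
Numerator (weight on configurations with misconfigured router): 0.90984·0.21 = 0.191066
Normalizer over all consistent configurations: 0.804·0.79 + 0.90984·0.21 = 0.826226
Posterior = 0.191066 / 0.826226 ≈ 0.2313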